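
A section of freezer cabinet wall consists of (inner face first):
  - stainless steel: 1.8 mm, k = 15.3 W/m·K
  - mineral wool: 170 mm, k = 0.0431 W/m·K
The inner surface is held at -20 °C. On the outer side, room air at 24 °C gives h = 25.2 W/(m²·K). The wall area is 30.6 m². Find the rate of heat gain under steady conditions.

Q ≈ 338 W

Thermal resistances in series:
R_stainless steel = L/(kA) = 0.0018/(15.3×30.6) = 3.845×10^-6 K/W
R_mineral wool = L/(kA) = 0.17/(0.0431×30.6) = 0.1289 K/W
R_outer film = 1/(h_o·A) = 1/(25.2×30.6) = 0.001297 K/W
R_total = 0.1302 K/W
Q = ΔT / R_total = 44 / 0.1302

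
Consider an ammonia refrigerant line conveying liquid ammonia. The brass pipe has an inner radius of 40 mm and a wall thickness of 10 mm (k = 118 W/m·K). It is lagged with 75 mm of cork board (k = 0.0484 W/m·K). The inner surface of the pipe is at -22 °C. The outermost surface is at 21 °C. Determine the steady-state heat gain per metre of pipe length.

Radial resistances (cylindrical: R_cond = ln(r_o/r_i)/(2πkL), R_conv = 1/(h·2πrL)):
R_brass pipe wall = ln(50/40)/(2π×118×1) = 3.01×10^-4 K/W
R_cork board = ln(125/50)/(2π×0.0484×1) = 3.013 K/W
R_total = 3.013 K/W
Q = ΔT/R_total = 43/3.013

q′ ≈ 14.3 W/m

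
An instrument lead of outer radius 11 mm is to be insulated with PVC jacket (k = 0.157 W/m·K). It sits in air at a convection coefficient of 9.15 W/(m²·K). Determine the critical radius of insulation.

r_cr ≈ 17.2 mm

For a cylinder r_cr = k/h = 0.157/9.15
r_cr = 17.2 mm; since the bare radius (11 mm) is below r_cr, adding a thin layer of insulation will *increase* heat loss.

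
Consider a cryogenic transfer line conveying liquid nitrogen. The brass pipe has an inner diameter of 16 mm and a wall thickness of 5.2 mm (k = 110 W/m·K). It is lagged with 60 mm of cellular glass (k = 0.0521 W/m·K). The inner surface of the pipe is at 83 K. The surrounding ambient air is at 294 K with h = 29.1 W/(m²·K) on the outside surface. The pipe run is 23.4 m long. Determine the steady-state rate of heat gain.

Q ≈ 930 W

Radial resistances (cylindrical: R_cond = ln(r_o/r_i)/(2πkL), R_conv = 1/(h·2πrL)):
R_brass pipe wall = ln(13.2/8)/(2π×110×23.4) = 3.096×10^-5 K/W
R_cellular glass = ln(73.2/13.2)/(2π×0.0521×23.4) = 0.2236 K/W
R_outer film = 1/(h_o·2πr_oL) = 1/(29.1×2π×0.0732×23.4) = 0.003193 K/W
R_total = 0.2268 K/W
Q = ΔT/R_total = 211/0.2268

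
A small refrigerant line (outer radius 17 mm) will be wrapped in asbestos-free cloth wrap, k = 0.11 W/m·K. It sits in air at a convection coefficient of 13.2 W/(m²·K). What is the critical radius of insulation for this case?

For a cylinder r_cr = k/h = 0.11/13.2
r_cr = 8.33 mm; since the bare radius (17 mm) is above r_cr, any added insulation will reduce heat loss.

r_cr ≈ 8.33 mm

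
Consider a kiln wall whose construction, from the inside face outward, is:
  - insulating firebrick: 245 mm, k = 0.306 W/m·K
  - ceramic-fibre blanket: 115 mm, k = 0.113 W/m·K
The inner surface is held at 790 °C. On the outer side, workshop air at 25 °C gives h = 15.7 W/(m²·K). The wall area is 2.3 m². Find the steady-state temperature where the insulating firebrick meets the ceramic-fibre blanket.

T ≈ 465 °C

Model the wall as resistances in series:
R_insulating firebrick = L/(kA) = 0.245/(0.306×2.3) = 0.3481 K/W
R_ceramic-fibre blanket = L/(kA) = 0.115/(0.113×2.3) = 0.4425 K/W
R_outer film = 1/(h_o·A) = 1/(15.7×2.3) = 0.02769 K/W
R_total = 0.8183 K/W;  Q = ΔT/R_total = 765/0.8183 = 934.9 W
T_interface = T_inner − Q·ΣR(inner→interface) = 790 − 935×0.3481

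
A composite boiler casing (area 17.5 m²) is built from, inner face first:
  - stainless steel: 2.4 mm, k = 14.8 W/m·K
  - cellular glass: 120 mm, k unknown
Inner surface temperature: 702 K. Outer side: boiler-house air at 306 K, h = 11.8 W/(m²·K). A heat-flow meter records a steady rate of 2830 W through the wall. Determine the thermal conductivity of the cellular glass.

k ≈ 0.0508 W/(m·K)

Series thermal resistances:
R_stainless steel = L/(kA) = 0.0024/(14.8×17.5) = 9.266×10^-6 K/W
R_outer film = 1/(h_o·A) = 1/(11.8×17.5) = 0.004843 K/W
Sum of known resistances R_other = 0.004852 K/W
Total R = ΔT/Q = 396/2830 = 0.1399 K/W
R_cellular glass = R_total − R_other = 0.1351 K/W
k = L/(R·A) = 0.12/(0.1351×17.5)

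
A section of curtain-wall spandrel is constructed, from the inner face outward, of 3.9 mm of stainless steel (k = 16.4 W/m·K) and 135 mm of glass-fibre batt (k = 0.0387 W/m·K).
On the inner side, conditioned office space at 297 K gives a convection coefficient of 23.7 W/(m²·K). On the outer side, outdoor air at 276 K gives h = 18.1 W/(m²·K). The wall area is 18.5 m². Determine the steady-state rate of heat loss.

Model the wall as resistances in series:
R_inner film = 1/(h_i·A) = 1/(23.7×18.5) = 0.002281 K/W
R_stainless steel = L/(kA) = 0.0039/(16.4×18.5) = 1.285×10^-5 K/W
R_glass-fibre batt = L/(kA) = 0.135/(0.0387×18.5) = 0.1886 K/W
R_outer film = 1/(h_o·A) = 1/(18.1×18.5) = 0.002986 K/W
R_total = 0.1938 K/W
Q = ΔT / R_total = 21 / 0.1938

Q ≈ 108 W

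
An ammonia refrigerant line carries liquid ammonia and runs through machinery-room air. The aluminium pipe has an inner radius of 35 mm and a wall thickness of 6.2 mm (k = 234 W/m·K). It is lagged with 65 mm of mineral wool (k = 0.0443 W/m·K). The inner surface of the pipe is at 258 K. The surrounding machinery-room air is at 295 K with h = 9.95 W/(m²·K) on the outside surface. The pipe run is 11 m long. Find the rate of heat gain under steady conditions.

Treating each annulus and film as a series resistance:
R_aluminium pipe wall = ln(41.2/35)/(2π×234×11) = 1.008×10^-5 K/W
R_mineral wool = ln(106.2/41.2)/(2π×0.0443×11) = 0.3093 K/W
R_outer film = 1/(h_o·2πr_oL) = 1/(9.95×2π×0.1062×11) = 0.01369 K/W
R_total = 0.323 K/W
Q = ΔT/R_total = 37/0.323

Q ≈ 115 W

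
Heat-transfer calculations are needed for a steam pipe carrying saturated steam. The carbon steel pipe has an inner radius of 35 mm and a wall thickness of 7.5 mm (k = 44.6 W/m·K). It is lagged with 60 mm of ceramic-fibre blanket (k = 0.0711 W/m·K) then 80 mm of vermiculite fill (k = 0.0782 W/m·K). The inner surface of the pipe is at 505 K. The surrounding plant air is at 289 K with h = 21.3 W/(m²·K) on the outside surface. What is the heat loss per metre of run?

q′ ≈ 67.8 W/m

Per-layer cylindrical resistances, series-summed:
R_carbon steel pipe wall = ln(42.5/35)/(2π×44.6×1) = 6.928×10^-4 K/W
R_ceramic-fibre blanket = ln(102.5/42.5)/(2π×0.0711×1) = 1.971 K/W
R_vermiculite fill = ln(182.5/102.5)/(2π×0.0782×1) = 1.174 K/W
R_outer film = 1/(h_o·2πr_oL) = 1/(21.3×2π×0.1825×1) = 0.04094 K/W
R_total = 3.186 K/W
Q = ΔT/R_total = 216/3.186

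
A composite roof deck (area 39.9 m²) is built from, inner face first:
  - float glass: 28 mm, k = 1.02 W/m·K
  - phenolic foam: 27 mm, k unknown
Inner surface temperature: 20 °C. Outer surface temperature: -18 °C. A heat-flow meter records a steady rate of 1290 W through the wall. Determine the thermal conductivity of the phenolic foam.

Model the wall as resistances in series:
R_float glass = L/(kA) = 0.028/(1.02×39.9) = 6.88×10^-4 K/W
Sum of known resistances R_other = 6.88×10^-4 K/W
Total R = ΔT/Q = 38/1290 = 0.02946 K/W
R_phenolic foam = R_total − R_other = 0.02877 K/W
k = L/(R·A) = 0.027/(0.02877×39.9)

k ≈ 0.0235 W/(m·K)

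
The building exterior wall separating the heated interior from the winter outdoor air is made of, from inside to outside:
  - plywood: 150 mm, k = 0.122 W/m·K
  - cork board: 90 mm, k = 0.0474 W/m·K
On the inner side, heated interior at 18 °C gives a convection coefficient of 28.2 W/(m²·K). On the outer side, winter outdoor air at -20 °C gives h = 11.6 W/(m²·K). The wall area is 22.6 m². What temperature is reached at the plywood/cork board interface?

Treating each layer as a thermal resistance in series:
R_inner film = 1/(h_i·A) = 1/(28.2×22.6) = 0.001569 K/W
R_plywood = L/(kA) = 0.15/(0.122×22.6) = 0.0544 K/W
R_cork board = L/(kA) = 0.09/(0.0474×22.6) = 0.08401 K/W
R_outer film = 1/(h_o·A) = 1/(11.6×22.6) = 0.003814 K/W
R_total = 0.1438 K/W;  Q = ΔT/R_total = 38/0.1438 = 264.3 W
T_interface = T_inner − Q·ΣR(inner→interface) = 18 − 264×0.05597

T ≈ 3.21 °C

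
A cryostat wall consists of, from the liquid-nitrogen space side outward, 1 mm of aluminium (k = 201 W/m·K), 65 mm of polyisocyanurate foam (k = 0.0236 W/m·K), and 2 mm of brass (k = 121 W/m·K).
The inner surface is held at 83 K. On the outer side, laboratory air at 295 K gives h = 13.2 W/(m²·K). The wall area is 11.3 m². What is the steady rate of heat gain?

Q ≈ 846 W

Model the wall as resistances in series:
R_aluminium = L/(kA) = 0.001/(201×11.3) = 4.403×10^-7 K/W
R_polyisocyanurate foam = L/(kA) = 0.065/(0.0236×11.3) = 0.2437 K/W
R_brass = L/(kA) = 0.002/(121×11.3) = 1.463×10^-6 K/W
R_outer film = 1/(h_o·A) = 1/(13.2×11.3) = 0.006704 K/W
R_total = 0.2504 K/W
Q = ΔT / R_total = 212 / 0.2504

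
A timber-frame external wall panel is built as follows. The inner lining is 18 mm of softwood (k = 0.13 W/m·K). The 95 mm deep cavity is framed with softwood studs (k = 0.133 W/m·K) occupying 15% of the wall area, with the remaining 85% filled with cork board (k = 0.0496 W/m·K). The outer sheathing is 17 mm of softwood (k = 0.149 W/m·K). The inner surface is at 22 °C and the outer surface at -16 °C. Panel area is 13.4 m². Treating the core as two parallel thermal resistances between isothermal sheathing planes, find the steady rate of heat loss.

Sheathing layers in series; stud and cavity paths in parallel between them.
R_inner = 0.018/(0.13×13.4) = 0.01033 K/W
R_stud  = 0.095/(0.133×0.15×13.4) = 0.3554 K/W
R_cav   = 0.095/(0.0496×0.85×13.4) = 0.1682 K/W
1/R_core = 1/R_stud + 1/R_cav → R_core = 0.1141 K/W
R_outer = 0.017/(0.149×13.4) = 0.008514 K/W
R_total = 0.133 K/W
Q = ΔT/R_total = 38/0.133

Q ≈ 286 W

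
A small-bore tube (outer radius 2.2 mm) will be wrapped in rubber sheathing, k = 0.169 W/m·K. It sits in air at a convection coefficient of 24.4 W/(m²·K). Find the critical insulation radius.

For a cylinder r_cr = k/h = 0.169/24.4
r_cr = 6.93 mm; since the bare radius (2.2 mm) is below r_cr, adding a thin layer of insulation will *increase* heat loss.

r_cr ≈ 6.93 mm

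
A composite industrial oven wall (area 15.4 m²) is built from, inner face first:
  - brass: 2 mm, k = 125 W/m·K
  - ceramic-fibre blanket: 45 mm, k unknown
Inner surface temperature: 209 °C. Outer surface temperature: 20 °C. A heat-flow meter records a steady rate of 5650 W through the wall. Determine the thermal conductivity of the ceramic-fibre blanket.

Series thermal resistances:
R_brass = L/(kA) = 0.002/(125×15.4) = 1.039×10^-6 K/W
Sum of known resistances R_other = 1.039×10^-6 K/W
Total R = ΔT/Q = 189/5650 = 0.03345 K/W
R_ceramic-fibre blanket = R_total − R_other = 0.03345 K/W
k = L/(R·A) = 0.045/(0.03345×15.4)

k ≈ 0.0874 W/(m·K)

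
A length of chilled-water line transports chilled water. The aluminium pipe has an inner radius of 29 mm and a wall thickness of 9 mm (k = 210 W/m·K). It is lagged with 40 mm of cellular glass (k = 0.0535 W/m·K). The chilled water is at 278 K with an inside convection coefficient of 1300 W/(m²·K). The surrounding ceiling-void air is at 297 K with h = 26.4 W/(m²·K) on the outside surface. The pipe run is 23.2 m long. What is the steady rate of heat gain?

Q ≈ 198 W

Treating each annulus and film as a series resistance:
R_inner film = 1/(h_i·2πr₁L) = 1/(1300×2π×0.029×23.2) = 1.82×10^-4 K/W
R_aluminium pipe wall = ln(38/29)/(2π×210×23.2) = 8.83×10^-6 K/W
R_cellular glass = ln(78/38)/(2π×0.0535×23.2) = 0.09221 K/W
R_outer film = 1/(h_o·2πr_oL) = 1/(26.4×2π×0.078×23.2) = 0.003331 K/W
R_total = 0.09573 K/W
Q = ΔT/R_total = 19/0.09573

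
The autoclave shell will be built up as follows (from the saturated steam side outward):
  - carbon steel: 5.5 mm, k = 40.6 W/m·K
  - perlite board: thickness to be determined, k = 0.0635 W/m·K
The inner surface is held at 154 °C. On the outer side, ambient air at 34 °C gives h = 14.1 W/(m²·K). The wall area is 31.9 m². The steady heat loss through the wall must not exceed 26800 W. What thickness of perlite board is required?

Treating each layer as a thermal resistance in series:
R_carbon steel = L/(kA) = 0.0055/(40.6×31.9) = 4.247×10^-6 K/W
R_outer film = 1/(h_o·A) = 1/(14.1×31.9) = 0.002223 K/W
Sum of the known resistances R_other = 0.002228 K/W
Required total resistance R_tot = ΔT/Q_allow = 120/26800 = 0.004478 K/W
R_perlite board = R_tot − R_other = 0.00225 K/W
L = R·k·A = 0.00225×0.0635×31.9

L ≈ 4.56 mm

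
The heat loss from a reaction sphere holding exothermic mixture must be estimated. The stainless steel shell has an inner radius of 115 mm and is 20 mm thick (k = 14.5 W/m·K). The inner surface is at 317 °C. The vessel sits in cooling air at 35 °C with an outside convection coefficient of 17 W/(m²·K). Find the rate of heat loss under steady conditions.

Radial (spherical) resistances in series:
R_stainless steel shell = (1/0.115 − 1/0.135)/(4π×14.5) = 0.00707 K/W
R_outer film = 1/(h·4πr_o²) = 1/(17×4π×0.135²) = 0.2568 K/W
R_total = 0.2639 K/W
Q = ΔT/R_total = 282/0.2639

Q ≈ 1070 W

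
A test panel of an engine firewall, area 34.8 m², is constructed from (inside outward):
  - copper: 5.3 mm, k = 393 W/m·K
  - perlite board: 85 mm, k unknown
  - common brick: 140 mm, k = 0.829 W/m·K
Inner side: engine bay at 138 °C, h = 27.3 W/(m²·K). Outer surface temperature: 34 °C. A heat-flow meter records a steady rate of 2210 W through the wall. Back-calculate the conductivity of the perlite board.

Treating each layer as a thermal resistance in series:
R_inner film = 1/(h_i·A) = 1/(27.3×34.8) = 0.001053 K/W
R_copper = L/(kA) = 0.0053/(393×34.8) = 3.875×10^-7 K/W
R_common brick = L/(kA) = 0.14/(0.829×34.8) = 0.004853 K/W
Sum of known resistances R_other = 0.005906 K/W
Total R = ΔT/Q = 104/2210 = 0.04706 K/W
R_perlite board = R_total − R_other = 0.04115 K/W
k = L/(R·A) = 0.085/(0.04115×34.8)

k ≈ 0.0594 W/(m·K)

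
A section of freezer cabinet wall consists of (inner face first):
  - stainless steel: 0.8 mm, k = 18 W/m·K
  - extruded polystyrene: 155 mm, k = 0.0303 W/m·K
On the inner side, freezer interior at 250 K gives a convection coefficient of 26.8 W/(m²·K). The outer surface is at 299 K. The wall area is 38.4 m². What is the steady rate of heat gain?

Thermal resistances in series:
R_inner film = 1/(h_i·A) = 1/(26.8×38.4) = 9.717×10^-4 K/W
R_stainless steel = L/(kA) = 0.0008/(18×38.4) = 1.157×10^-6 K/W
R_extruded polystyrene = L/(kA) = 0.155/(0.0303×38.4) = 0.1332 K/W
R_total = 0.1342 K/W
Q = ΔT / R_total = 49 / 0.1342

Q ≈ 365 W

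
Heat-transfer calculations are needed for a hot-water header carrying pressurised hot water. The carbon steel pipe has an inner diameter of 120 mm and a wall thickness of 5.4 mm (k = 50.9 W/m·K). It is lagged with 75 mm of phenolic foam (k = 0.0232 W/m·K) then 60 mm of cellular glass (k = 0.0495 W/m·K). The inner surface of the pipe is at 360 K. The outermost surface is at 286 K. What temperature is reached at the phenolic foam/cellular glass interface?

T ≈ 299 K

Treating each annulus and film as a series resistance:
R_carbon steel pipe wall = ln(65.4/60)/(2π×50.9×1) = 2.695×10^-4 K/W
R_phenolic foam = ln(140.4/65.4)/(2π×0.0232×1) = 5.241 K/W
R_cellular glass = ln(200.4/140.4)/(2π×0.0495×1) = 1.144 K/W
R_total = 6.385 K/W
Q = ΔT/R_total = 74/6.385
Q = 11.6 W/m
T_interface = T_inner − Q·ΣR(inner→interface) = 360 − 11.6×5.241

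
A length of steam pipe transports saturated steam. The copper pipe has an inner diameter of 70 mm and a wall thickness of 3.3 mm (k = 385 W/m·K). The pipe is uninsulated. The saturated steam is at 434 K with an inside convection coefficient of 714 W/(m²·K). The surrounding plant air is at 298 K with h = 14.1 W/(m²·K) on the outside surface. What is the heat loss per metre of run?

q′ ≈ 452 W/m

For a radial system each layer contributes R = ln(r_out/r_in)/(2πkL); films add R = 1/(hA).
R_inner film = 1/(h_i·2πr₁L) = 1/(714×2π×0.035×1) = 0.006369 K/W
R_copper pipe wall = ln(38.3/35)/(2π×385×1) = 3.725×10^-5 K/W
R_outer film = 1/(h_o·2πr_oL) = 1/(14.1×2π×0.0383×1) = 0.2947 K/W
R_total = 0.3011 K/W
Q = ΔT/R_total = 136/0.3011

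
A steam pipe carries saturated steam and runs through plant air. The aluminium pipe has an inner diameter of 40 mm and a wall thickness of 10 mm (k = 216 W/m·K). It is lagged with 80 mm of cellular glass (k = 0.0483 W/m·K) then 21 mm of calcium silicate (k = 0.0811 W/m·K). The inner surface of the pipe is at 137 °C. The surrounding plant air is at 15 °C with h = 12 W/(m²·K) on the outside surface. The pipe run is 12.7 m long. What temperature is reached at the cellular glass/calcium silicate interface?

T ≈ 26.5 °C

Radial resistances (cylindrical: R_cond = ln(r_o/r_i)/(2πkL), R_conv = 1/(h·2πrL)):
R_aluminium pipe wall = ln(30/20)/(2π×216×12.7) = 2.352×10^-5 K/W
R_cellular glass = ln(110/30)/(2π×0.0483×12.7) = 0.3371 K/W
R_calcium silicate = ln(131/110)/(2π×0.0811×12.7) = 0.027 K/W
R_outer film = 1/(h_o·2πr_oL) = 1/(12×2π×0.131×12.7) = 0.007972 K/W
R_total = 0.3721 K/W
Q = ΔT/R_total = 122/0.3721
Q = 328 W
T_interface = T_inner − Q·ΣR(inner→interface) = 137 − 328×0.3371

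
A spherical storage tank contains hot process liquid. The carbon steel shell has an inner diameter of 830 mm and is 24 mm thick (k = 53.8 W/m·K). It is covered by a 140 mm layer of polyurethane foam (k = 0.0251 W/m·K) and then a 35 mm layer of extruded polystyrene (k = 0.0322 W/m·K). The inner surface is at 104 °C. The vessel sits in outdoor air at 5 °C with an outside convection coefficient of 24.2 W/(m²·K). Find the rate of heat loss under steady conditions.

Spherical conduction: R = (1/r_in − 1/r_out)/(4πk) per layer; series-sum.
R_carbon steel shell = (1/0.415 − 1/0.439)/(4π×53.8) = 1.949×10^-4 K/W
R_polyurethane foam = (1/0.439 − 1/0.579)/(4π×0.0251) = 1.746 K/W
R_extruded polystyrene = (1/0.579 − 1/0.614)/(4π×0.0322) = 0.2433 K/W
R_outer film = 1/(h·4πr_o²) = 1/(24.2×4π×0.614²) = 0.008722 K/W
R_total = 1.998 K/W
Q = ΔT/R_total = 99/1.998

Q ≈ 49.5 W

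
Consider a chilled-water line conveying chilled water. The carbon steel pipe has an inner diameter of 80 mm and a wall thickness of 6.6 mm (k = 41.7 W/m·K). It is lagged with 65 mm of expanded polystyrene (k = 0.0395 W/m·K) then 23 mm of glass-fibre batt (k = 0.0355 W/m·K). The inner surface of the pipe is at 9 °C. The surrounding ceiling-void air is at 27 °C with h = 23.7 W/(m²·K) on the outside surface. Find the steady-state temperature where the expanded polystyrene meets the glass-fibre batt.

Radial resistances (cylindrical: R_cond = ln(r_o/r_i)/(2πkL), R_conv = 1/(h·2πrL)):
R_carbon steel pipe wall = ln(46.6/40)/(2π×41.7×1) = 5.829×10^-4 K/W
R_expanded polystyrene = ln(111.6/46.6)/(2π×0.0395×1) = 3.519 K/W
R_glass-fibre batt = ln(134.6/111.6)/(2π×0.0355×1) = 0.8401 K/W
R_outer film = 1/(h_o·2πr_oL) = 1/(23.7×2π×0.1346×1) = 0.04989 K/W
R_total = 4.409 K/W
Q = ΔT/R_total = 18/4.409
Q = 4.08 W/m
T_interface = T_inner + Q·ΣR(inner→interface) = 9 + 4.08×3.519

T ≈ 23.4 °C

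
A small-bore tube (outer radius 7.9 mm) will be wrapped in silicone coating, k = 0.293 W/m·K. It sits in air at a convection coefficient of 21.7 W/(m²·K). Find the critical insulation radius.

r_cr ≈ 13.5 mm

For a cylinder r_cr = k/h = 0.293/21.7
r_cr = 13.5 mm; since the bare radius (7.9 mm) is below r_cr, adding a thin layer of insulation will *increase* heat loss.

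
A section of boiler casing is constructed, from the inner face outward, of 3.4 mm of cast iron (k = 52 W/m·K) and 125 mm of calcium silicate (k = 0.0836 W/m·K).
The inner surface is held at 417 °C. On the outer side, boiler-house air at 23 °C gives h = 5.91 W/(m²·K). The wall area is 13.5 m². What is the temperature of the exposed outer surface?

Treating each layer as a thermal resistance in series:
R_cast iron = L/(kA) = 0.0034/(52×13.5) = 4.843×10^-6 K/W
R_calcium silicate = L/(kA) = 0.125/(0.0836×13.5) = 0.1108 K/W
R_outer film = 1/(h_o·A) = 1/(5.91×13.5) = 0.01253 K/W
R_total = 0.1233 K/W;  Q = ΔT/R_total = 394/0.1233 = 3196 W
T_interface = T_inner − Q·ΣR(inner→interface) = 417 − 3200×0.1108

T ≈ 63.1 °C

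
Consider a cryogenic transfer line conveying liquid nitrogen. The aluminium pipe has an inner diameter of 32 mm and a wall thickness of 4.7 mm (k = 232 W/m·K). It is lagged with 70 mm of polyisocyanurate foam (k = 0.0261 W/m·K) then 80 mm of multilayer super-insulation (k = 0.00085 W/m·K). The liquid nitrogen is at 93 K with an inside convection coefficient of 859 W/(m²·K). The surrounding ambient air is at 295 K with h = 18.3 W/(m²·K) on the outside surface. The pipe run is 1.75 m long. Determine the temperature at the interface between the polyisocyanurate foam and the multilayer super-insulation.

Per-layer cylindrical resistances, series-summed:
R_inner film = 1/(h_i·2πr₁L) = 1/(859×2π×0.016×1.75) = 0.006617 K/W
R_aluminium pipe wall = ln(20.7/16)/(2π×232×1.75) = 1.01×10^-4 K/W
R_polyisocyanurate foam = ln(90.7/20.7)/(2π×0.0261×1.75) = 5.148 K/W
R_multilayer super-insulation = ln(170.7/90.7)/(2π×0.00085×1.75) = 67.66 K/W
R_outer film = 1/(h_o·2πr_oL) = 1/(18.3×2π×0.1707×1.75) = 0.02911 K/W
R_total = 72.84 K/W
Q = ΔT/R_total = 202/72.84
Q = 2.77 W
T_interface = T_inner + Q·ΣR(inner→interface) = 93 + 2.77×5.155

T ≈ 107 K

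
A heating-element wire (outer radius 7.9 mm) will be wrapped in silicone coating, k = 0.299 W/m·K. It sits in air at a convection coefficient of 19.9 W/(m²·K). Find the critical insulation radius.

For a cylinder r_cr = k/h = 0.299/19.9
r_cr = 15 mm; since the bare radius (7.9 mm) is below r_cr, adding a thin layer of insulation will *increase* heat loss.

r_cr ≈ 15 mm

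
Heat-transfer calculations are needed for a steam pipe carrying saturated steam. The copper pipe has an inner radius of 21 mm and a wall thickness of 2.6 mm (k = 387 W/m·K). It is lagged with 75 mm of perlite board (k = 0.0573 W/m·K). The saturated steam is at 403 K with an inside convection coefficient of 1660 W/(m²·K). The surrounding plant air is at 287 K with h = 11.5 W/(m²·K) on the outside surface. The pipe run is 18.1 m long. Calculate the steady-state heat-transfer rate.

Cylindrical conduction, so R = ln(r₂/r₁)/(2πkL) per layer, in series:
R_inner film = 1/(h_i·2πr₁L) = 1/(1660×2π×0.021×18.1) = 2.522×10^-4 K/W
R_copper pipe wall = ln(23.6/21)/(2π×387×18.1) = 2.652×10^-6 K/W
R_perlite board = ln(98.6/23.6)/(2π×0.0573×18.1) = 0.2194 K/W
R_outer film = 1/(h_o·2πr_oL) = 1/(11.5×2π×0.0986×18.1) = 0.007755 K/W
R_total = 0.2274 K/W
Q = ΔT/R_total = 116/0.2274

Q ≈ 510 W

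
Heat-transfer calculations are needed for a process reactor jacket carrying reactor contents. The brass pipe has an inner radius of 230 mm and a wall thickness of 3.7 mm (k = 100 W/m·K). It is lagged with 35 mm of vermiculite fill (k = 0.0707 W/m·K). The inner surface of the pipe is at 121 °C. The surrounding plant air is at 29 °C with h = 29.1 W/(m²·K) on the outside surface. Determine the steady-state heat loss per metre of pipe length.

Radial resistances (cylindrical: R_cond = ln(r_o/r_i)/(2πkL), R_conv = 1/(h·2πrL)):
R_brass pipe wall = ln(233.7/230)/(2π×100×1) = 2.54×10^-5 K/W
R_vermiculite fill = ln(268.7/233.7)/(2π×0.0707×1) = 0.3142 K/W
R_outer film = 1/(h_o·2πr_oL) = 1/(29.1×2π×0.2687×1) = 0.02035 K/W
R_total = 0.3345 K/W
Q = ΔT/R_total = 92/0.3345

q′ ≈ 275 W/m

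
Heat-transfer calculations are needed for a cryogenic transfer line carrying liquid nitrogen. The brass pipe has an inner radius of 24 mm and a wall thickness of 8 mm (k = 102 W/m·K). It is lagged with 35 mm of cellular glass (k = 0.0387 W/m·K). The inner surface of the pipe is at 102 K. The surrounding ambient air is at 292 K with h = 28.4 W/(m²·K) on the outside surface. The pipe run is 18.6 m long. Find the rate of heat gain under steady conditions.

Treating each annulus and film as a series resistance:
R_brass pipe wall = ln(32/24)/(2π×102×18.6) = 2.413×10^-5 K/W
R_cellular glass = ln(67/32)/(2π×0.0387×18.6) = 0.1634 K/W
R_outer film = 1/(h_o·2πr_oL) = 1/(28.4×2π×0.067×18.6) = 0.004497 K/W
R_total = 0.1679 K/W
Q = ΔT/R_total = 190/0.1679

Q ≈ 1130 W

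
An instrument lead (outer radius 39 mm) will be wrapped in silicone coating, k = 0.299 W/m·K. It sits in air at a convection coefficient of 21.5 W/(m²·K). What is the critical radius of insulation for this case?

For a cylinder r_cr = k/h = 0.299/21.5
r_cr = 13.9 mm; since the bare radius (39 mm) is above r_cr, any added insulation will reduce heat loss.

r_cr ≈ 13.9 mm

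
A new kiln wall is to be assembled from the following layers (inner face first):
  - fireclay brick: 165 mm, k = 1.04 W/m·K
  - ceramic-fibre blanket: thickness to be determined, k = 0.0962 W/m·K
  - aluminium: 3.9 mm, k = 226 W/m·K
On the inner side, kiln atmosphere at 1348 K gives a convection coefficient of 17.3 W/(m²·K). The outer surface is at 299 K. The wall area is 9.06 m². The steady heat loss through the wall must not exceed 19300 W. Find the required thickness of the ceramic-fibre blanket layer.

L ≈ 26.5 mm

Using the resistance-network approach (series):
R_inner film = 1/(h_i·A) = 1/(17.3×9.06) = 0.00638 K/W
R_fireclay brick = L/(kA) = 0.165/(1.04×9.06) = 0.01751 K/W
R_aluminium = L/(kA) = 0.0039/(226×9.06) = 1.905×10^-6 K/W
Sum of the known resistances R_other = 0.02389 K/W
Required total resistance R_tot = ΔT/Q_allow = 1049/19300 = 0.05435 K/W
R_ceramic-fibre blanket = R_tot − R_other = 0.03046 K/W
L = R·k·A = 0.03046×0.0962×9.06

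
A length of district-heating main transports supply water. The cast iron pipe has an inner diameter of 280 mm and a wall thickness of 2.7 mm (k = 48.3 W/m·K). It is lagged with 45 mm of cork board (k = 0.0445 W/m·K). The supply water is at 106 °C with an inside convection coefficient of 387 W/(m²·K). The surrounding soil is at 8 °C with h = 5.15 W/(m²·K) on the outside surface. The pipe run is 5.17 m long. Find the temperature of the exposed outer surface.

T ≈ 22.1 °C

Treating each annulus and film as a series resistance:
R_inner film = 1/(h_i·2πr₁L) = 1/(387×2π×0.14×5.17) = 5.682×10^-4 K/W
R_cast iron pipe wall = ln(142.7/140)/(2π×48.3×5.17) = 1.217×10^-5 K/W
R_cork board = ln(187.7/142.7)/(2π×0.0445×5.17) = 0.1896 K/W
R_outer film = 1/(h_o·2πr_oL) = 1/(5.15×2π×0.1877×5.17) = 0.03185 K/W
R_total = 0.222 K/W
Q = ΔT/R_total = 98/0.222
Q = 441 W
T_interface = T_inner − Q·ΣR(inner→interface) = 106 − 441×0.1902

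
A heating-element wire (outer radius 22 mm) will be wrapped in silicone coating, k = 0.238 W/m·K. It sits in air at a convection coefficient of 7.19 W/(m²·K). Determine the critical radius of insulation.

r_cr ≈ 33.1 mm

For a cylinder r_cr = k/h = 0.238/7.19
r_cr = 33.1 mm; since the bare radius (22 mm) is below r_cr, adding a thin layer of insulation will *increase* heat loss.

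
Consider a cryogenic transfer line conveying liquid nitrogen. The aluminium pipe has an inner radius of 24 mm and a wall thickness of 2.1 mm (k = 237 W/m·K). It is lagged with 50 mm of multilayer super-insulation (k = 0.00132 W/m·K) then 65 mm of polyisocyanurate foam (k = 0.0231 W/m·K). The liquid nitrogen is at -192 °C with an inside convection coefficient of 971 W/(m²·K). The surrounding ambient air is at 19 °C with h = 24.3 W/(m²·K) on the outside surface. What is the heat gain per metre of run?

q′ ≈ 1.58 W/m

For a radial system each layer contributes R = ln(r_out/r_in)/(2πkL); films add R = 1/(hA).
R_inner film = 1/(h_i·2πr₁L) = 1/(971×2π×0.024×1) = 0.00683 K/W
R_aluminium pipe wall = ln(26.1/24)/(2π×237×1) = 5.633×10^-5 K/W
R_multilayer super-insulation = ln(76.1/26.1)/(2π×0.00132×1) = 129 K/W
R_polyisocyanurate foam = ln(141.1/76.1)/(2π×0.0231×1) = 4.254 K/W
R_outer film = 1/(h_o·2πr_oL) = 1/(24.3×2π×0.1411×1) = 0.04642 K/W
R_total = 133.3 K/W
Q = ΔT/R_total = 211/133.3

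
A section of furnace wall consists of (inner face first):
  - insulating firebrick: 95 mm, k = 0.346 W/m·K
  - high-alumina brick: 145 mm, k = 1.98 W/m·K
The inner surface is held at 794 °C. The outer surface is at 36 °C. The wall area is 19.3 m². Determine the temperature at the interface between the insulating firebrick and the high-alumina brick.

Using the resistance-network approach (series):
R_insulating firebrick = L/(kA) = 0.095/(0.346×19.3) = 0.01423 K/W
R_high-alumina brick = L/(kA) = 0.145/(1.98×19.3) = 0.003794 K/W
R_total = 0.01802 K/W;  Q = ΔT/R_total = 758/0.01802 = 42060 W
T_interface = T_inner − Q·ΣR(inner→interface) = 794 − 42100×0.01423

T ≈ 196 °C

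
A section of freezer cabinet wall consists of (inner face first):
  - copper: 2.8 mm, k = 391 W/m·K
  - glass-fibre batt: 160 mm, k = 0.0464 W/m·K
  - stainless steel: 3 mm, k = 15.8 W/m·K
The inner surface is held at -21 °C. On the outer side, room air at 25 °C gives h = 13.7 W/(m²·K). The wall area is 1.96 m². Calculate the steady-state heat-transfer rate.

Q ≈ 25.6 W

Thermal resistances in series:
R_copper = L/(kA) = 0.0028/(391×1.96) = 3.654×10^-6 K/W
R_glass-fibre batt = L/(kA) = 0.16/(0.0464×1.96) = 1.759 K/W
R_stainless steel = L/(kA) = 0.003/(15.8×1.96) = 9.687×10^-5 K/W
R_outer film = 1/(h_o·A) = 1/(13.7×1.96) = 0.03724 K/W
R_total = 1.797 K/W
Q = ΔT / R_total = 46 / 1.797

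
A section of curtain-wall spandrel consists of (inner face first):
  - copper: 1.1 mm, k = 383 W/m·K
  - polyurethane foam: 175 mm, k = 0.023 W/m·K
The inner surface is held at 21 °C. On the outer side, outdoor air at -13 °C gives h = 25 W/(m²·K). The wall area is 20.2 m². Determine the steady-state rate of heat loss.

Series thermal resistances:
R_copper = L/(kA) = 0.0011/(383×20.2) = 1.422×10^-7 K/W
R_polyurethane foam = L/(kA) = 0.175/(0.023×20.2) = 0.3767 K/W
R_outer film = 1/(h_o·A) = 1/(25×20.2) = 0.00198 K/W
R_total = 0.3786 K/W
Q = ΔT / R_total = 34 / 0.3786

Q ≈ 89.8 W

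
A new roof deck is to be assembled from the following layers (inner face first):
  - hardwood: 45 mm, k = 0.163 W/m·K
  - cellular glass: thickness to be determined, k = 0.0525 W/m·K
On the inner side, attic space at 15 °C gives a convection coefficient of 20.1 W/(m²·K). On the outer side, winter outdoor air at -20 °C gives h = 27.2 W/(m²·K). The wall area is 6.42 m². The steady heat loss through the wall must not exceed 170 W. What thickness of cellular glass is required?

Thermal resistances in series:
R_inner film = 1/(h_i·A) = 1/(20.1×6.42) = 0.007749 K/W
R_hardwood = L/(kA) = 0.045/(0.163×6.42) = 0.043 K/W
R_outer film = 1/(h_o·A) = 1/(27.2×6.42) = 0.005727 K/W
Sum of the known resistances R_other = 0.05648 K/W
Required total resistance R_tot = ΔT/Q_allow = 35/170 = 0.2059 K/W
R_cellular glass = R_tot − R_other = 0.1494 K/W
L = R·k·A = 0.1494×0.0525×6.42

L ≈ 50.4 mm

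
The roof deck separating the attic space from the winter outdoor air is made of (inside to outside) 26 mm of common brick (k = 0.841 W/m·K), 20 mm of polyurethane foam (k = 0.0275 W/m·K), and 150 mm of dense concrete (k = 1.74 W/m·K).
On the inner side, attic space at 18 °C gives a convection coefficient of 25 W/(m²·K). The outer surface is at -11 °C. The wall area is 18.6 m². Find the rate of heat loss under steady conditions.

Q ≈ 610 W

Treating each layer as a thermal resistance in series:
R_inner film = 1/(h_i·A) = 1/(25×18.6) = 0.002151 K/W
R_common brick = L/(kA) = 0.026/(0.841×18.6) = 0.001662 K/W
R_polyurethane foam = L/(kA) = 0.02/(0.0275×18.6) = 0.0391 K/W
R_dense concrete = L/(kA) = 0.15/(1.74×18.6) = 0.004635 K/W
R_total = 0.04755 K/W
Q = ΔT / R_total = 29 / 0.04755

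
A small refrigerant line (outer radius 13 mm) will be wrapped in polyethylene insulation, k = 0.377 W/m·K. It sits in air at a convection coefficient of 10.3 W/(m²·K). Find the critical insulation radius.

r_cr ≈ 36.6 mm

For a cylinder r_cr = k/h = 0.377/10.3
r_cr = 36.6 mm; since the bare radius (13 mm) is below r_cr, adding a thin layer of insulation will *increase* heat loss.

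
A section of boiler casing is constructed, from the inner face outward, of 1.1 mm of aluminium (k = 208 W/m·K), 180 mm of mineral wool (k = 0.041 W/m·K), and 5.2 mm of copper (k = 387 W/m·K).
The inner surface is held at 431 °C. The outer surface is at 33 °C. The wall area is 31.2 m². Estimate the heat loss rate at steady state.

Q ≈ 2830 W

Series thermal resistances:
R_aluminium = L/(kA) = 0.0011/(208×31.2) = 1.695×10^-7 K/W
R_mineral wool = L/(kA) = 0.18/(0.041×31.2) = 0.1407 K/W
R_copper = L/(kA) = 0.0052/(387×31.2) = 4.307×10^-7 K/W
R_total = 0.1407 K/W
Q = ΔT / R_total = 398 / 0.1407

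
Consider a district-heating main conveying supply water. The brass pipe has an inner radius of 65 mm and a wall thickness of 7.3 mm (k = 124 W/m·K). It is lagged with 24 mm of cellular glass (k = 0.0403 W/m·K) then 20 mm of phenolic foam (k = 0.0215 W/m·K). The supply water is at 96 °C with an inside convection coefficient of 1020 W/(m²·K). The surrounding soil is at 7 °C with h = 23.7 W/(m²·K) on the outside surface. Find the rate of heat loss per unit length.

Per-layer cylindrical resistances, series-summed:
R_inner film = 1/(h_i·2πr₁L) = 1/(1020×2π×0.065×1) = 0.002401 K/W
R_brass pipe wall = ln(72.3/65)/(2π×124×1) = 1.366×10^-4 K/W
R_cellular glass = ln(96.3/72.3)/(2π×0.0403×1) = 1.132 K/W
R_phenolic foam = ln(116.3/96.3)/(2π×0.0215×1) = 1.397 K/W
R_outer film = 1/(h_o·2πr_oL) = 1/(23.7×2π×0.1163×1) = 0.05774 K/W
R_total = 2.589 K/W
Q = ΔT/R_total = 89/2.589

q′ ≈ 34.4 W/m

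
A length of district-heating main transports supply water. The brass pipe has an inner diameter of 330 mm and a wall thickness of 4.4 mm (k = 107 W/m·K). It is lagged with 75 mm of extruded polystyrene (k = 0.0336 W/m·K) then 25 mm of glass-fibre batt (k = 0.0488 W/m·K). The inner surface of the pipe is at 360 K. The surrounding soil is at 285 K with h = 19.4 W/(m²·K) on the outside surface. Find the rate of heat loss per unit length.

q′ ≈ 36 W/m

Treating each annulus and film as a series resistance:
R_brass pipe wall = ln(169.4/165)/(2π×107×1) = 3.915×10^-5 K/W
R_extruded polystyrene = ln(244.4/169.4)/(2π×0.0336×1) = 1.736 K/W
R_glass-fibre batt = ln(269.4/244.4)/(2π×0.0488×1) = 0.3176 K/W
R_outer film = 1/(h_o·2πr_oL) = 1/(19.4×2π×0.2694×1) = 0.03045 K/W
R_total = 2.084 K/W
Q = ΔT/R_total = 75/2.084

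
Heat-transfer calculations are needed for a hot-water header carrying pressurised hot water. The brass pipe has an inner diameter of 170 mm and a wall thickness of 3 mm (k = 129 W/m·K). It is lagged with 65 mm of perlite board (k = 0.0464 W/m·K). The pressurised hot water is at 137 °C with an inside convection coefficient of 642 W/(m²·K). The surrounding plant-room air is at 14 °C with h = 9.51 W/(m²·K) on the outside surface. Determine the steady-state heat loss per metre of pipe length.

Cylindrical conduction, so R = ln(r₂/r₁)/(2πkL) per layer, in series:
R_inner film = 1/(h_i·2πr₁L) = 1/(642×2π×0.085×1) = 0.002917 K/W
R_brass pipe wall = ln(88/85)/(2π×129×1) = 4.279×10^-5 K/W
R_perlite board = ln(153/88)/(2π×0.0464×1) = 1.897 K/W
R_outer film = 1/(h_o·2πr_oL) = 1/(9.51×2π×0.153×1) = 0.1094 K/W
R_total = 2.01 K/W
Q = ΔT/R_total = 123/2.01

q′ ≈ 61.2 W/m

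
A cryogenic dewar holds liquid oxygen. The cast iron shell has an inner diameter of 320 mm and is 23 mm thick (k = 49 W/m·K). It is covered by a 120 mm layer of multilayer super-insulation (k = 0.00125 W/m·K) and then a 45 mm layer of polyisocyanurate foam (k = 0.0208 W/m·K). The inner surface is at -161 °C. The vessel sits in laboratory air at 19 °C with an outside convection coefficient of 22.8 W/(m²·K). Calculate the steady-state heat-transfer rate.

For a spherical shell R = (1/r₁ − 1/r₂)/(4πk); film R = 1/(h·4πr²). In series:
R_cast iron shell = (1/0.16 − 1/0.183)/(4π×49) = 0.001276 K/W
R_multilayer super-insulation = (1/0.183 − 1/0.303)/(4π×0.00125) = 137.8 K/W
R_polyisocyanurate foam = (1/0.303 − 1/0.348)/(4π×0.0208) = 1.633 K/W
R_outer film = 1/(h·4πr_o²) = 1/(22.8×4π×0.348²) = 0.02882 K/W
R_total = 139.4 K/W
Q = ΔT/R_total = 180/139.4

Q ≈ 1.29 W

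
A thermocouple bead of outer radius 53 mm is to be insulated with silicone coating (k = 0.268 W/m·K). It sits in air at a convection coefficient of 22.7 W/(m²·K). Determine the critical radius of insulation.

r_cr ≈ 23.6 mm

For a sphere r_cr = 2k/h = 2×0.268/22.7
r_cr = 23.6 mm; since the bare radius (53 mm) is above r_cr, any added insulation will reduce heat loss.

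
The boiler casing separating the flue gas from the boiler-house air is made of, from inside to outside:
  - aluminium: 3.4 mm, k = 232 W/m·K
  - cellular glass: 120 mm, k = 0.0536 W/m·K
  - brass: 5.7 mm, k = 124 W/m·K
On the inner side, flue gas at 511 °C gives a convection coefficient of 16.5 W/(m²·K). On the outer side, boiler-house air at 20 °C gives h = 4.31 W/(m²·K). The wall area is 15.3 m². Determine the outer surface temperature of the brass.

T ≈ 65 °C

Model the wall as resistances in series:
R_inner film = 1/(h_i·A) = 1/(16.5×15.3) = 0.003961 K/W
R_aluminium = L/(kA) = 0.0034/(232×15.3) = 9.579×10^-7 K/W
R_cellular glass = L/(kA) = 0.12/(0.0536×15.3) = 0.1463 K/W
R_brass = L/(kA) = 0.0057/(124×15.3) = 3.004×10^-6 K/W
R_outer film = 1/(h_o·A) = 1/(4.31×15.3) = 0.01516 K/W
R_total = 0.1655 K/W;  Q = ΔT/R_total = 491/0.1655 = 2968 W
T_interface = T_inner − Q·ΣR(inner→interface) = 511 − 2970×0.1503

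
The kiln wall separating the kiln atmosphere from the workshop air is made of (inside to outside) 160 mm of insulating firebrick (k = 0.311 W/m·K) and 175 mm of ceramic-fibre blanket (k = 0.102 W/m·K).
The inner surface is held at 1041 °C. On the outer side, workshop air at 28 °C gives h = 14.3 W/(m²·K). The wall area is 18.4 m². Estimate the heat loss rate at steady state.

Q ≈ 8100 W

Using the resistance-network approach (series):
R_insulating firebrick = L/(kA) = 0.16/(0.311×18.4) = 0.02796 K/W
R_ceramic-fibre blanket = L/(kA) = 0.175/(0.102×18.4) = 0.09324 K/W
R_outer film = 1/(h_o·A) = 1/(14.3×18.4) = 0.003801 K/W
R_total = 0.125 K/W
Q = ΔT / R_total = 1013 / 0.125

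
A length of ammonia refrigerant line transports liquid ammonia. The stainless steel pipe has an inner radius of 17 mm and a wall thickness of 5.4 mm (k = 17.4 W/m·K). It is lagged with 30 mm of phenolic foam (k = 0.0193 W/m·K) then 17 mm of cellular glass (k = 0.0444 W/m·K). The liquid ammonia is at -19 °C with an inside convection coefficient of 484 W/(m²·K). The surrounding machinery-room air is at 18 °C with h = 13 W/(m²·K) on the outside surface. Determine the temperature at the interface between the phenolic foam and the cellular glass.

Per-layer cylindrical resistances, series-summed:
R_inner film = 1/(h_i·2πr₁L) = 1/(484×2π×0.017×1) = 0.01934 K/W
R_stainless steel pipe wall = ln(22.4/17)/(2π×17.4×1) = 0.002523 K/W
R_phenolic foam = ln(52.4/22.4)/(2π×0.0193×1) = 7.008 K/W
R_cellular glass = ln(69.4/52.4)/(2π×0.0444×1) = 1.007 K/W
R_outer film = 1/(h_o·2πr_oL) = 1/(13×2π×0.0694×1) = 0.1764 K/W
R_total = 8.214 K/W
Q = ΔT/R_total = 37/8.214
Q = 4.5 W/m
T_interface = T_inner + Q·ΣR(inner→interface) = -19 + 4.5×7.03

T ≈ 12.7 °C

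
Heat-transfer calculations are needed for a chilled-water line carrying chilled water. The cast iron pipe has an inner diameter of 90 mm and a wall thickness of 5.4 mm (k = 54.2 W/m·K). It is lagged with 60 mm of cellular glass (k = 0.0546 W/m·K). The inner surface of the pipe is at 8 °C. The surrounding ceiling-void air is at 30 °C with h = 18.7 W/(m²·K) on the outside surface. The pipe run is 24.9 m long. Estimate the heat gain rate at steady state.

Q ≈ 232 W

Per-layer cylindrical resistances, series-summed:
R_cast iron pipe wall = ln(50.4/45)/(2π×54.2×24.9) = 1.336×10^-5 K/W
R_cellular glass = ln(110.4/50.4)/(2π×0.0546×24.9) = 0.09179 K/W
R_outer film = 1/(h_o·2πr_oL) = 1/(18.7×2π×0.1104×24.9) = 0.003096 K/W
R_total = 0.0949 K/W
Q = ΔT/R_total = 22/0.0949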